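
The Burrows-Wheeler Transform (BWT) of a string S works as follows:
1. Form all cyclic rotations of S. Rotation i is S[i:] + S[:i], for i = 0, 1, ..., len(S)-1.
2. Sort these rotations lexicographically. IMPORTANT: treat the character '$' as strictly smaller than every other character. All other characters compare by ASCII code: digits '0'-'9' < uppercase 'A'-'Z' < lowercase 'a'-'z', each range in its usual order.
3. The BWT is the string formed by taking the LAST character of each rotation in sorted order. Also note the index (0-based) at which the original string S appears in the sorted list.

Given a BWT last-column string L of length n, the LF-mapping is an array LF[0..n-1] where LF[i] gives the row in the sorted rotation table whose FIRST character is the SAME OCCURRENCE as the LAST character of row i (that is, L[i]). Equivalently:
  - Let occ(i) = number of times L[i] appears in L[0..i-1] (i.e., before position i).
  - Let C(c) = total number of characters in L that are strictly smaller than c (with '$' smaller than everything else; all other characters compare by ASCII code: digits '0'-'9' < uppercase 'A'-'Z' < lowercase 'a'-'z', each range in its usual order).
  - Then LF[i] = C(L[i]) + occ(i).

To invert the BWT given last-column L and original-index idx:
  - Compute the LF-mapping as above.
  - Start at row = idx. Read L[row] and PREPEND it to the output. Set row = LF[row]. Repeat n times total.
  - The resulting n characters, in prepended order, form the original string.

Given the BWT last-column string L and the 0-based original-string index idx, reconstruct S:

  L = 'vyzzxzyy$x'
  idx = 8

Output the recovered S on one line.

Answer: zxzyyzxyv$

Derivation:
LF mapping: 1 4 7 8 2 9 5 6 0 3
Walk LF starting at row 8, prepending L[row]:
  step 1: row=8, L[8]='$', prepend. Next row=LF[8]=0
  step 2: row=0, L[0]='v', prepend. Next row=LF[0]=1
  step 3: row=1, L[1]='y', prepend. Next row=LF[1]=4
  step 4: row=4, L[4]='x', prepend. Next row=LF[4]=2
  step 5: row=2, L[2]='z', prepend. Next row=LF[2]=7
  step 6: row=7, L[7]='y', prepend. Next row=LF[7]=6
  step 7: row=6, L[6]='y', prepend. Next row=LF[6]=5
  step 8: row=5, L[5]='z', prepend. Next row=LF[5]=9
  step 9: row=9, L[9]='x', prepend. Next row=LF[9]=3
  step 10: row=3, L[3]='z', prepend. Next row=LF[3]=8
Reversed output: zxzyyzxyv$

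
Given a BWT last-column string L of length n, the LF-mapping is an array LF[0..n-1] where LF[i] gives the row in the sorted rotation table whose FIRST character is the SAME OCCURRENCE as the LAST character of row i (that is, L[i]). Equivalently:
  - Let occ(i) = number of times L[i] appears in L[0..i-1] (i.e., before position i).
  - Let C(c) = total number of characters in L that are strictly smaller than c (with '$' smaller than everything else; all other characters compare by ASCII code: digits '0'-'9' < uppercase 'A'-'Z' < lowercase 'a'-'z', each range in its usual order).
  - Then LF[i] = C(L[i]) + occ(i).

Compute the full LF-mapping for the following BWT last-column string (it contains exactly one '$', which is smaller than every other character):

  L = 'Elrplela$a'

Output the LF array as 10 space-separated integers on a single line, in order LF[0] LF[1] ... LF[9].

Answer: 1 5 9 8 6 4 7 2 0 3

Derivation:
Char counts: '$':1, 'E':1, 'a':2, 'e':1, 'l':3, 'p':1, 'r':1
C (first-col start): C('$')=0, C('E')=1, C('a')=2, C('e')=4, C('l')=5, C('p')=8, C('r')=9
L[0]='E': occ=0, LF[0]=C('E')+0=1+0=1
L[1]='l': occ=0, LF[1]=C('l')+0=5+0=5
L[2]='r': occ=0, LF[2]=C('r')+0=9+0=9
L[3]='p': occ=0, LF[3]=C('p')+0=8+0=8
L[4]='l': occ=1, LF[4]=C('l')+1=5+1=6
L[5]='e': occ=0, LF[5]=C('e')+0=4+0=4
L[6]='l': occ=2, LF[6]=C('l')+2=5+2=7
L[7]='a': occ=0, LF[7]=C('a')+0=2+0=2
L[8]='$': occ=0, LF[8]=C('$')+0=0+0=0
L[9]='a': occ=1, LF[9]=C('a')+1=2+1=3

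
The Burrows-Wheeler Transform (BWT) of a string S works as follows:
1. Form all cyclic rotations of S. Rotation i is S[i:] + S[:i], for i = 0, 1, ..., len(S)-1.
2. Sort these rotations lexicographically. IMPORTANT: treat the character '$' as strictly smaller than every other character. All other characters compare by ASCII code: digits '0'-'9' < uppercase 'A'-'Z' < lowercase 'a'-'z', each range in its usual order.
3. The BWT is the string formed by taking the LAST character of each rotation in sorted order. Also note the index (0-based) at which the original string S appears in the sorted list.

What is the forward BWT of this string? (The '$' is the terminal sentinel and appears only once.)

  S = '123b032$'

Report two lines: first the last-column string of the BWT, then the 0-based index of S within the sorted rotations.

All 8 rotations (rotation i = S[i:]+S[:i]):
  rot[0] = 123b032$
  rot[1] = 23b032$1
  rot[2] = 3b032$12
  rot[3] = b032$123
  rot[4] = 032$123b
  rot[5] = 32$123b0
  rot[6] = 2$123b03
  rot[7] = $123b032
Sorted (with $ < everything):
  sorted[0] = $123b032  (last char: '2')
  sorted[1] = 032$123b  (last char: 'b')
  sorted[2] = 123b032$  (last char: '$')
  sorted[3] = 2$123b03  (last char: '3')
  sorted[4] = 23b032$1  (last char: '1')
  sorted[5] = 32$123b0  (last char: '0')
  sorted[6] = 3b032$12  (last char: '2')
  sorted[7] = b032$123  (last char: '3')
Last column: 2b$31023
Original string S is at sorted index 2

Answer: 2b$31023
2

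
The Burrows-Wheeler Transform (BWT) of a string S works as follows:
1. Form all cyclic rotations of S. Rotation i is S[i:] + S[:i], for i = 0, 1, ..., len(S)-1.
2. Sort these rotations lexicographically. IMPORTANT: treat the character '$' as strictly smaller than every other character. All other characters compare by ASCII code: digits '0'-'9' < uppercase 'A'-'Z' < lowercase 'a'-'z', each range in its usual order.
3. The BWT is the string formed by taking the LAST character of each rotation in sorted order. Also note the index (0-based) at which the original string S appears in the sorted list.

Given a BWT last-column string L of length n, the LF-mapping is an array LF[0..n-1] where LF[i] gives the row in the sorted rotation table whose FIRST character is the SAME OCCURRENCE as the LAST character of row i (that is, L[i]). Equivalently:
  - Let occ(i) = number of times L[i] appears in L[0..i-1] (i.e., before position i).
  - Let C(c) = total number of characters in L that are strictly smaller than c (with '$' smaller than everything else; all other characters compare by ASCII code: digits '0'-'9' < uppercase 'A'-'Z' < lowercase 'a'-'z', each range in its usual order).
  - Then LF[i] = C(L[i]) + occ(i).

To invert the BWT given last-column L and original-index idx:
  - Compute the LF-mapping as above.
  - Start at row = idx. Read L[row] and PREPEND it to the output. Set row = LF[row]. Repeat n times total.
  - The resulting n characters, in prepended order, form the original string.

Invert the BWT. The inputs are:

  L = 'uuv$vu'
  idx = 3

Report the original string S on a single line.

Answer: uvvuu$

Derivation:
LF mapping: 1 2 4 0 5 3
Walk LF starting at row 3, prepending L[row]:
  step 1: row=3, L[3]='$', prepend. Next row=LF[3]=0
  step 2: row=0, L[0]='u', prepend. Next row=LF[0]=1
  step 3: row=1, L[1]='u', prepend. Next row=LF[1]=2
  step 4: row=2, L[2]='v', prepend. Next row=LF[2]=4
  step 5: row=4, L[4]='v', prepend. Next row=LF[4]=5
  step 6: row=5, L[5]='u', prepend. Next row=LF[5]=3
Reversed output: uvvuu$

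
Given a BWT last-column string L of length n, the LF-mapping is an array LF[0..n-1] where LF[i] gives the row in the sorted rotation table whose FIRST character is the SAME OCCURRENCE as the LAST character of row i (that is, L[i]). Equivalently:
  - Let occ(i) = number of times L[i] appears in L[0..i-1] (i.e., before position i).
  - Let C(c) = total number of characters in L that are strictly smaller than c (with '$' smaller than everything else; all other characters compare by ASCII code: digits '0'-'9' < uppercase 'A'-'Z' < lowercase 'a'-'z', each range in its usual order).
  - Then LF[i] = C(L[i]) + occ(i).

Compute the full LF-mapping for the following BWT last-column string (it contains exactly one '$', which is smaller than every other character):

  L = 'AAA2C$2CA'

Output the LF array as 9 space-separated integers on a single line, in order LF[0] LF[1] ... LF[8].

Char counts: '$':1, '2':2, 'A':4, 'C':2
C (first-col start): C('$')=0, C('2')=1, C('A')=3, C('C')=7
L[0]='A': occ=0, LF[0]=C('A')+0=3+0=3
L[1]='A': occ=1, LF[1]=C('A')+1=3+1=4
L[2]='A': occ=2, LF[2]=C('A')+2=3+2=5
L[3]='2': occ=0, LF[3]=C('2')+0=1+0=1
L[4]='C': occ=0, LF[4]=C('C')+0=7+0=7
L[5]='$': occ=0, LF[5]=C('$')+0=0+0=0
L[6]='2': occ=1, LF[6]=C('2')+1=1+1=2
L[7]='C': occ=1, LF[7]=C('C')+1=7+1=8
L[8]='A': occ=3, LF[8]=C('A')+3=3+3=6

Answer: 3 4 5 1 7 0 2 8 6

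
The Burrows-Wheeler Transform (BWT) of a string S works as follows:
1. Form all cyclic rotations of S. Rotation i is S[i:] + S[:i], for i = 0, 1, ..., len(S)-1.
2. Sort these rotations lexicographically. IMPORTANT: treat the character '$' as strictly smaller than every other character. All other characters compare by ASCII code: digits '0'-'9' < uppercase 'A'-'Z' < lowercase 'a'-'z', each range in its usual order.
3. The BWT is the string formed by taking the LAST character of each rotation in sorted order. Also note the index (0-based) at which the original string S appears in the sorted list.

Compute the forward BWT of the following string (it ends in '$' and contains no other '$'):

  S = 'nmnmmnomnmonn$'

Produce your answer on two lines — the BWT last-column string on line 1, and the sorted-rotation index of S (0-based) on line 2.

All 14 rotations (rotation i = S[i:]+S[:i]):
  rot[0] = nmnmmnomnmonn$
  rot[1] = mnmmnomnmonn$n
  rot[2] = nmmnomnmonn$nm
  rot[3] = mmnomnmonn$nmn
  rot[4] = mnomnmonn$nmnm
  rot[5] = nomnmonn$nmnmm
  rot[6] = omnmonn$nmnmmn
  rot[7] = mnmonn$nmnmmno
  rot[8] = nmonn$nmnmmnom
  rot[9] = monn$nmnmmnomn
  rot[10] = onn$nmnmmnomnm
  rot[11] = nn$nmnmmnomnmo
  rot[12] = n$nmnmmnomnmon
  rot[13] = $nmnmmnomnmonn
Sorted (with $ < everything):
  sorted[0] = $nmnmmnomnmonn  (last char: 'n')
  sorted[1] = mmnomnmonn$nmn  (last char: 'n')
  sorted[2] = mnmmnomnmonn$n  (last char: 'n')
  sorted[3] = mnmonn$nmnmmno  (last char: 'o')
  sorted[4] = mnomnmonn$nmnm  (last char: 'm')
  sorted[5] = monn$nmnmmnomn  (last char: 'n')
  sorted[6] = n$nmnmmnomnmon  (last char: 'n')
  sorted[7] = nmmnomnmonn$nm  (last char: 'm')
  sorted[8] = nmnmmnomnmonn$  (last char: '$')
  sorted[9] = nmonn$nmnmmnom  (last char: 'm')
  sorted[10] = nn$nmnmmnomnmo  (last char: 'o')
  sorted[11] = nomnmonn$nmnmm  (last char: 'm')
  sorted[12] = omnmonn$nmnmmn  (last char: 'n')
  sorted[13] = onn$nmnmmnomnm  (last char: 'm')
Last column: nnnomnnm$momnm
Original string S is at sorted index 8

Answer: nnnomnnm$momnm
8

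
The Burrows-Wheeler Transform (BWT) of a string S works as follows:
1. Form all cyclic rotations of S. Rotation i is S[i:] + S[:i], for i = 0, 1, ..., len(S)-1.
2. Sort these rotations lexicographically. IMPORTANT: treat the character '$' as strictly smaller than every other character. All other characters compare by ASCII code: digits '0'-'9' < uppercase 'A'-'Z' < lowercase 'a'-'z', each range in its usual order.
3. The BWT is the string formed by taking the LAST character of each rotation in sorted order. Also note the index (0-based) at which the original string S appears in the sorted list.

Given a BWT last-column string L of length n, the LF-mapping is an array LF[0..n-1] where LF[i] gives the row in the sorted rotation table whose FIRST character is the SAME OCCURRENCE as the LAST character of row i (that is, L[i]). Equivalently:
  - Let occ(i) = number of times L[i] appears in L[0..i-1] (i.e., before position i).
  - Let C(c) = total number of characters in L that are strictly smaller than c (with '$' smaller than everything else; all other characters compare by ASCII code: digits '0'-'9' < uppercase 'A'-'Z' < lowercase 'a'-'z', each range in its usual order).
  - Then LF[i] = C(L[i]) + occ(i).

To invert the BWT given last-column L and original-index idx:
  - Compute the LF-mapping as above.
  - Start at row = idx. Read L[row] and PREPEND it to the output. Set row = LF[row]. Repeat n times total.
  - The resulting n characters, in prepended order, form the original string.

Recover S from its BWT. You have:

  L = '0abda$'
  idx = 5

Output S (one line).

Answer: daba0$

Derivation:
LF mapping: 1 2 4 5 3 0
Walk LF starting at row 5, prepending L[row]:
  step 1: row=5, L[5]='$', prepend. Next row=LF[5]=0
  step 2: row=0, L[0]='0', prepend. Next row=LF[0]=1
  step 3: row=1, L[1]='a', prepend. Next row=LF[1]=2
  step 4: row=2, L[2]='b', prepend. Next row=LF[2]=4
  step 5: row=4, L[4]='a', prepend. Next row=LF[4]=3
  step 6: row=3, L[3]='d', prepend. Next row=LF[3]=5
Reversed output: daba0$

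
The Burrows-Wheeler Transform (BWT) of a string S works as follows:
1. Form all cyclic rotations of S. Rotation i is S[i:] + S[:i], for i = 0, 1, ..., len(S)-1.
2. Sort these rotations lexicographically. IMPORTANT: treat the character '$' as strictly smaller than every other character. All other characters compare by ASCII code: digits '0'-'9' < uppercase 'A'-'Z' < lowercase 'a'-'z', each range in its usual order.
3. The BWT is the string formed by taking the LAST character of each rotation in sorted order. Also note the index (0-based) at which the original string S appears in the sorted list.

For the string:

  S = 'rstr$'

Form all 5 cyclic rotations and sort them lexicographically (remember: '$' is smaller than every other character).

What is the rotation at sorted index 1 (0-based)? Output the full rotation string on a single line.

All 5 rotations (rotation i = S[i:]+S[:i]):
  rot[0] = rstr$
  rot[1] = str$r
  rot[2] = tr$rs
  rot[3] = r$rst
  rot[4] = $rstr
Sorted (with $ < everything):
  sorted[0] = $rstr
  sorted[1] = r$rst
  sorted[2] = rstr$
  sorted[3] = str$r
  sorted[4] = tr$rs
sorted[1] = r$rst

Answer: r$rst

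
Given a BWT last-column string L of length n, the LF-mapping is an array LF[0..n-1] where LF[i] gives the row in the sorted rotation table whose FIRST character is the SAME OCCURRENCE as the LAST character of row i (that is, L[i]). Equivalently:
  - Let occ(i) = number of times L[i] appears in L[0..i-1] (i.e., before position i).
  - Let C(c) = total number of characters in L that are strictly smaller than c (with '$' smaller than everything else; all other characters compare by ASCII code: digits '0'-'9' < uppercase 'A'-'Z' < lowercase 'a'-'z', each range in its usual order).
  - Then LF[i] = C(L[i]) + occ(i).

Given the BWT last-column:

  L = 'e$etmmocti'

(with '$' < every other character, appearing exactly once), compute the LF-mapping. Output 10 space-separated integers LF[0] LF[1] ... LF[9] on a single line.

Char counts: '$':1, 'c':1, 'e':2, 'i':1, 'm':2, 'o':1, 't':2
C (first-col start): C('$')=0, C('c')=1, C('e')=2, C('i')=4, C('m')=5, C('o')=7, C('t')=8
L[0]='e': occ=0, LF[0]=C('e')+0=2+0=2
L[1]='$': occ=0, LF[1]=C('$')+0=0+0=0
L[2]='e': occ=1, LF[2]=C('e')+1=2+1=3
L[3]='t': occ=0, LF[3]=C('t')+0=8+0=8
L[4]='m': occ=0, LF[4]=C('m')+0=5+0=5
L[5]='m': occ=1, LF[5]=C('m')+1=5+1=6
L[6]='o': occ=0, LF[6]=C('o')+0=7+0=7
L[7]='c': occ=0, LF[7]=C('c')+0=1+0=1
L[8]='t': occ=1, LF[8]=C('t')+1=8+1=9
L[9]='i': occ=0, LF[9]=C('i')+0=4+0=4

Answer: 2 0 3 8 5 6 7 1 9 4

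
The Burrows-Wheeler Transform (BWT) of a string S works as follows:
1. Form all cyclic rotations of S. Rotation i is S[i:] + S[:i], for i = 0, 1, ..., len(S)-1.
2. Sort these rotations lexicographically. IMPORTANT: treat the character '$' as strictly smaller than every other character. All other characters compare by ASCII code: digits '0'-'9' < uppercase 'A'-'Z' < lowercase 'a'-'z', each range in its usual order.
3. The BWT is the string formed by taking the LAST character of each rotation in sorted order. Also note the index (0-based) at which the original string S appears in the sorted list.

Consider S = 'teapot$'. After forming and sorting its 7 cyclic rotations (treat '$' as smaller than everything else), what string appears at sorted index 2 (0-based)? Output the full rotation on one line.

All 7 rotations (rotation i = S[i:]+S[:i]):
  rot[0] = teapot$
  rot[1] = eapot$t
  rot[2] = apot$te
  rot[3] = pot$tea
  rot[4] = ot$teap
  rot[5] = t$teapo
  rot[6] = $teapot
Sorted (with $ < everything):
  sorted[0] = $teapot
  sorted[1] = apot$te
  sorted[2] = eapot$t
  sorted[3] = ot$teap
  sorted[4] = pot$tea
  sorted[5] = t$teapo
  sorted[6] = teapot$
sorted[2] = eapot$t

Answer: eapot$t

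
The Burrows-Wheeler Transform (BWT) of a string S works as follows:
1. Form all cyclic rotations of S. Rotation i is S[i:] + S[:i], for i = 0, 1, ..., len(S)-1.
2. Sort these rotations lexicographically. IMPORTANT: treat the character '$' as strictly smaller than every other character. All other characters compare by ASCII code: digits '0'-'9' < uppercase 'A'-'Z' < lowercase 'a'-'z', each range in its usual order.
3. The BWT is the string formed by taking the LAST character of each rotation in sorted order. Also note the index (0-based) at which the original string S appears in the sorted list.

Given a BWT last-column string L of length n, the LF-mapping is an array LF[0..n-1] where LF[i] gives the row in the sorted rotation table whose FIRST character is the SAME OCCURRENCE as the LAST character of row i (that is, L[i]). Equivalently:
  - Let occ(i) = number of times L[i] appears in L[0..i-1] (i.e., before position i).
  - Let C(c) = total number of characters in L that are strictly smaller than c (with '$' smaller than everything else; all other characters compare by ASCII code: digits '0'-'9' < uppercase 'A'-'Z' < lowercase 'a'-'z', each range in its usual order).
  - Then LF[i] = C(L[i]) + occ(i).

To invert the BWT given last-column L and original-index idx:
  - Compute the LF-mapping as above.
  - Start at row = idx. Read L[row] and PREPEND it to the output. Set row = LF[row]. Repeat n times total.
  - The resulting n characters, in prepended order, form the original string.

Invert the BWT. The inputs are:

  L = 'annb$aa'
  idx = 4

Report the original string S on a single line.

Answer: banana$

Derivation:
LF mapping: 1 5 6 4 0 2 3
Walk LF starting at row 4, prepending L[row]:
  step 1: row=4, L[4]='$', prepend. Next row=LF[4]=0
  step 2: row=0, L[0]='a', prepend. Next row=LF[0]=1
  step 3: row=1, L[1]='n', prepend. Next row=LF[1]=5
  step 4: row=5, L[5]='a', prepend. Next row=LF[5]=2
  step 5: row=2, L[2]='n', prepend. Next row=LF[2]=6
  step 6: row=6, L[6]='a', prepend. Next row=LF[6]=3
  step 7: row=3, L[3]='b', prepend. Next row=LF[3]=4
Reversed output: banana$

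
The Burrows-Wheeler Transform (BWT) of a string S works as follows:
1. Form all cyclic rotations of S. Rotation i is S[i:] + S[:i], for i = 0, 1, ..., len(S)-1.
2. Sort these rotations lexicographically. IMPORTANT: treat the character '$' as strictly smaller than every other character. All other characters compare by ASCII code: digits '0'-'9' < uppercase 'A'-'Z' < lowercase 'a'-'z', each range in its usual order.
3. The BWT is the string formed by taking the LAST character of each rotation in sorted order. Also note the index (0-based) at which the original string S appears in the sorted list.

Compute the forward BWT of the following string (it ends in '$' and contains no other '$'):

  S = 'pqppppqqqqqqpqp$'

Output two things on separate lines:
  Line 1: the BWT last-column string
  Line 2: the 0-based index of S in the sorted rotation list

Answer: pqqppq$pppqqqqqp
6

Derivation:
All 16 rotations (rotation i = S[i:]+S[:i]):
  rot[0] = pqppppqqqqqqpqp$
  rot[1] = qppppqqqqqqpqp$p
  rot[2] = ppppqqqqqqpqp$pq
  rot[3] = pppqqqqqqpqp$pqp
  rot[4] = ppqqqqqqpqp$pqpp
  rot[5] = pqqqqqqpqp$pqppp
  rot[6] = qqqqqqpqp$pqpppp
  rot[7] = qqqqqpqp$pqppppq
  rot[8] = qqqqpqp$pqppppqq
  rot[9] = qqqpqp$pqppppqqq
  rot[10] = qqpqp$pqppppqqqq
  rot[11] = qpqp$pqppppqqqqq
  rot[12] = pqp$pqppppqqqqqq
  rot[13] = qp$pqppppqqqqqqp
  rot[14] = p$pqppppqqqqqqpq
  rot[15] = $pqppppqqqqqqpqp
Sorted (with $ < everything):
  sorted[0] = $pqppppqqqqqqpqp  (last char: 'p')
  sorted[1] = p$pqppppqqqqqqpq  (last char: 'q')
  sorted[2] = ppppqqqqqqpqp$pq  (last char: 'q')
  sorted[3] = pppqqqqqqpqp$pqp  (last char: 'p')
  sorted[4] = ppqqqqqqpqp$pqpp  (last char: 'p')
  sorted[5] = pqp$pqppppqqqqqq  (last char: 'q')
  sorted[6] = pqppppqqqqqqpqp$  (last char: '$')
  sorted[7] = pqqqqqqpqp$pqppp  (last char: 'p')
  sorted[8] = qp$pqppppqqqqqqp  (last char: 'p')
  sorted[9] = qppppqqqqqqpqp$p  (last char: 'p')
  sorted[10] = qpqp$pqppppqqqqq  (last char: 'q')
  sorted[11] = qqpqp$pqppppqqqq  (last char: 'q')
  sorted[12] = qqqpqp$pqppppqqq  (last char: 'q')
  sorted[13] = qqqqpqp$pqppppqq  (last char: 'q')
  sorted[14] = qqqqqpqp$pqppppq  (last char: 'q')
  sorted[15] = qqqqqqpqp$pqpppp  (last char: 'p')
Last column: pqqppq$pppqqqqqp
Original string S is at sorted index 6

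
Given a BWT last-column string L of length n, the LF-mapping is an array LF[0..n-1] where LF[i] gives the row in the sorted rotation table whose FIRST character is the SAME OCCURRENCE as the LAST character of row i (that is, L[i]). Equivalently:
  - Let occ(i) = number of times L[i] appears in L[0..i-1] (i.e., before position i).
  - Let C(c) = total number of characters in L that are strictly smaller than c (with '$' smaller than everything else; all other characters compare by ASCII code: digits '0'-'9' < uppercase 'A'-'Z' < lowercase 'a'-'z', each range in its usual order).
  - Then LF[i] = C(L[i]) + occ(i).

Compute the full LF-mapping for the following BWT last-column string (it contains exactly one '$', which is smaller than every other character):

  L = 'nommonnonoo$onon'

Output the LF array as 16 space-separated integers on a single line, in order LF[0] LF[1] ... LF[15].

Answer: 3 9 1 2 10 4 5 11 6 12 13 0 14 7 15 8

Derivation:
Char counts: '$':1, 'm':2, 'n':6, 'o':7
C (first-col start): C('$')=0, C('m')=1, C('n')=3, C('o')=9
L[0]='n': occ=0, LF[0]=C('n')+0=3+0=3
L[1]='o': occ=0, LF[1]=C('o')+0=9+0=9
L[2]='m': occ=0, LF[2]=C('m')+0=1+0=1
L[3]='m': occ=1, LF[3]=C('m')+1=1+1=2
L[4]='o': occ=1, LF[4]=C('o')+1=9+1=10
L[5]='n': occ=1, LF[5]=C('n')+1=3+1=4
L[6]='n': occ=2, LF[6]=C('n')+2=3+2=5
L[7]='o': occ=2, LF[7]=C('o')+2=9+2=11
L[8]='n': occ=3, LF[8]=C('n')+3=3+3=6
L[9]='o': occ=3, LF[9]=C('o')+3=9+3=12
L[10]='o': occ=4, LF[10]=C('o')+4=9+4=13
L[11]='$': occ=0, LF[11]=C('$')+0=0+0=0
L[12]='o': occ=5, LF[12]=C('o')+5=9+5=14
L[13]='n': occ=4, LF[13]=C('n')+4=3+4=7
L[14]='o': occ=6, LF[14]=C('o')+6=9+6=15
L[15]='n': occ=5, LF[15]=C('n')+5=3+5=8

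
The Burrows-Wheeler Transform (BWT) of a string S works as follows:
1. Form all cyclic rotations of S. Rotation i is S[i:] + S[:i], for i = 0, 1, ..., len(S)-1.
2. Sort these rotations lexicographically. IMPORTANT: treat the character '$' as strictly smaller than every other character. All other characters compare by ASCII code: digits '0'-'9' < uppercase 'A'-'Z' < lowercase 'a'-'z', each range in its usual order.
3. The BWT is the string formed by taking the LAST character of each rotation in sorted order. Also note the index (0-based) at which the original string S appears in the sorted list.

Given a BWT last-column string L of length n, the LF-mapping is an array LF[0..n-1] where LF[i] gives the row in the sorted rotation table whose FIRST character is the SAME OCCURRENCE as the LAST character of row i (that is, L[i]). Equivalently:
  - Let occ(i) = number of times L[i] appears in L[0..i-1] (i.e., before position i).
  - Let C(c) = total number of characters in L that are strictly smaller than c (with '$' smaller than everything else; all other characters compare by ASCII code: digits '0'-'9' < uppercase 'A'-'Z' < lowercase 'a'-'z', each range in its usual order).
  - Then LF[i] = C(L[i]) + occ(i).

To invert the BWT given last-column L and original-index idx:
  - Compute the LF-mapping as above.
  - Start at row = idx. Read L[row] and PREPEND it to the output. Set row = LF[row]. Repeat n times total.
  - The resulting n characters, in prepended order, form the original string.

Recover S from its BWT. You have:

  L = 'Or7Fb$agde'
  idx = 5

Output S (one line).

Answer: badger7FO$

Derivation:
LF mapping: 3 9 1 2 5 0 4 8 6 7
Walk LF starting at row 5, prepending L[row]:
  step 1: row=5, L[5]='$', prepend. Next row=LF[5]=0
  step 2: row=0, L[0]='O', prepend. Next row=LF[0]=3
  step 3: row=3, L[3]='F', prepend. Next row=LF[3]=2
  step 4: row=2, L[2]='7', prepend. Next row=LF[2]=1
  step 5: row=1, L[1]='r', prepend. Next row=LF[1]=9
  step 6: row=9, L[9]='e', prepend. Next row=LF[9]=7
  step 7: row=7, L[7]='g', prepend. Next row=LF[7]=8
  step 8: row=8, L[8]='d', prepend. Next row=LF[8]=6
  step 9: row=6, L[6]='a', prepend. Next row=LF[6]=4
  step 10: row=4, L[4]='b', prepend. Next row=LF[4]=5
Reversed output: badger7FO$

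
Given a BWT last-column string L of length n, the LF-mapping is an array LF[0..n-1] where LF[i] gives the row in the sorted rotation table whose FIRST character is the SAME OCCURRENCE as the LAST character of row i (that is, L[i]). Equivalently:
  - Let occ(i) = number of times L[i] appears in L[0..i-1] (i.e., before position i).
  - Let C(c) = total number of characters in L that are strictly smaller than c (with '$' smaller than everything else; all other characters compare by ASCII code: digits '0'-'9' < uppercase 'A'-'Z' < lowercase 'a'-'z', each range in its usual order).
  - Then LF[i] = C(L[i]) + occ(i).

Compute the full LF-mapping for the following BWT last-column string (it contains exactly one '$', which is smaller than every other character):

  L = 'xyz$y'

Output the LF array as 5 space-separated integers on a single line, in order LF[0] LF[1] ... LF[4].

Char counts: '$':1, 'x':1, 'y':2, 'z':1
C (first-col start): C('$')=0, C('x')=1, C('y')=2, C('z')=4
L[0]='x': occ=0, LF[0]=C('x')+0=1+0=1
L[1]='y': occ=0, LF[1]=C('y')+0=2+0=2
L[2]='z': occ=0, LF[2]=C('z')+0=4+0=4
L[3]='$': occ=0, LF[3]=C('$')+0=0+0=0
L[4]='y': occ=1, LF[4]=C('y')+1=2+1=3

Answer: 1 2 4 0 3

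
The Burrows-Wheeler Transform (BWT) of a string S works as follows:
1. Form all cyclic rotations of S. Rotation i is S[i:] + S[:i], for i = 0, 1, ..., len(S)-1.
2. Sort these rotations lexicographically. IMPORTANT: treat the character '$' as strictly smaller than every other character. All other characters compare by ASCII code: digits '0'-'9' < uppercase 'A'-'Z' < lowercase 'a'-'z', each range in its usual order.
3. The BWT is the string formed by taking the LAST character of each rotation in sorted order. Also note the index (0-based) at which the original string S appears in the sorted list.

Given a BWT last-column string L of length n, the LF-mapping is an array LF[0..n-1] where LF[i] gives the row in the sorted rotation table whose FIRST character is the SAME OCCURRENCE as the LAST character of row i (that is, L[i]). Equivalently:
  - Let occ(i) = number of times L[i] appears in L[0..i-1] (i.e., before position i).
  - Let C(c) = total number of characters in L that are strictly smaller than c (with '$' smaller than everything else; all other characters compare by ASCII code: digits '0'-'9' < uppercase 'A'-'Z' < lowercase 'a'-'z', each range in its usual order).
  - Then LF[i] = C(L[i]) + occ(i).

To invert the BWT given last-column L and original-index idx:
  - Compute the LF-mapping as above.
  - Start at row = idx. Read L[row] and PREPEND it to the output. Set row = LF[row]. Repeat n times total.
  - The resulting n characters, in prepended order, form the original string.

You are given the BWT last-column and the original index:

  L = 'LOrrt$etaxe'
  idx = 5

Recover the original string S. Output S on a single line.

LF mapping: 1 2 6 7 8 0 4 9 3 10 5
Walk LF starting at row 5, prepending L[row]:
  step 1: row=5, L[5]='$', prepend. Next row=LF[5]=0
  step 2: row=0, L[0]='L', prepend. Next row=LF[0]=1
  step 3: row=1, L[1]='O', prepend. Next row=LF[1]=2
  step 4: row=2, L[2]='r', prepend. Next row=LF[2]=6
  step 5: row=6, L[6]='e', prepend. Next row=LF[6]=4
  step 6: row=4, L[4]='t', prepend. Next row=LF[4]=8
  step 7: row=8, L[8]='a', prepend. Next row=LF[8]=3
  step 8: row=3, L[3]='r', prepend. Next row=LF[3]=7
  step 9: row=7, L[7]='t', prepend. Next row=LF[7]=9
  step 10: row=9, L[9]='x', prepend. Next row=LF[9]=10
  step 11: row=10, L[10]='e', prepend. Next row=LF[10]=5
Reversed output: extraterOL$

Answer: extraterOL$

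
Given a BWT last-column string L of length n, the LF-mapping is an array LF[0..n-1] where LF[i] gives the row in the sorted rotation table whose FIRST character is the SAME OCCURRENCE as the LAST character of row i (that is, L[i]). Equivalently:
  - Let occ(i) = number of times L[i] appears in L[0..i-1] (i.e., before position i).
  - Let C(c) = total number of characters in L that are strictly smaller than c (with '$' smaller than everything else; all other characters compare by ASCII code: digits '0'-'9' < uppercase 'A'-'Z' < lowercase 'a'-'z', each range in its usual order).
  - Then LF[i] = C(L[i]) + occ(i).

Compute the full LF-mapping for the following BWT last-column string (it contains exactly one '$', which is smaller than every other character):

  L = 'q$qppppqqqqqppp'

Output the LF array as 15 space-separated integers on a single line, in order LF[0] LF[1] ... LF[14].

Answer: 8 0 9 1 2 3 4 10 11 12 13 14 5 6 7

Derivation:
Char counts: '$':1, 'p':7, 'q':7
C (first-col start): C('$')=0, C('p')=1, C('q')=8
L[0]='q': occ=0, LF[0]=C('q')+0=8+0=8
L[1]='$': occ=0, LF[1]=C('$')+0=0+0=0
L[2]='q': occ=1, LF[2]=C('q')+1=8+1=9
L[3]='p': occ=0, LF[3]=C('p')+0=1+0=1
L[4]='p': occ=1, LF[4]=C('p')+1=1+1=2
L[5]='p': occ=2, LF[5]=C('p')+2=1+2=3
L[6]='p': occ=3, LF[6]=C('p')+3=1+3=4
L[7]='q': occ=2, LF[7]=C('q')+2=8+2=10
L[8]='q': occ=3, LF[8]=C('q')+3=8+3=11
L[9]='q': occ=4, LF[9]=C('q')+4=8+4=12
L[10]='q': occ=5, LF[10]=C('q')+5=8+5=13
L[11]='q': occ=6, LF[11]=C('q')+6=8+6=14
L[12]='p': occ=4, LF[12]=C('p')+4=1+4=5
L[13]='p': occ=5, LF[13]=C('p')+5=1+5=6
L[14]='p': occ=6, LF[14]=C('p')+6=1+6=7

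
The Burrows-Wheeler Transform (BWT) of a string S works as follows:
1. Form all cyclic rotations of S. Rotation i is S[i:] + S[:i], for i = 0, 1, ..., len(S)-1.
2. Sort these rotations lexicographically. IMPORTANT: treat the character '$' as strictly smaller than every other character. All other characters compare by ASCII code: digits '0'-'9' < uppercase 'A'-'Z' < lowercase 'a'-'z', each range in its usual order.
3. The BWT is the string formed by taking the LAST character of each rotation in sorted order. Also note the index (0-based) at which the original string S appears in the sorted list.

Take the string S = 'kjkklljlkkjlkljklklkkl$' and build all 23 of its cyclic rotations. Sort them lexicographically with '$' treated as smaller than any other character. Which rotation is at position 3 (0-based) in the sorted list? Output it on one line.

All 23 rotations (rotation i = S[i:]+S[:i]):
  rot[0] = kjkklljlkkjlkljklklkkl$
  rot[1] = jkklljlkkjlkljklklkkl$k
  rot[2] = kklljlkkjlkljklklkkl$kj
  rot[3] = klljlkkjlkljklklkkl$kjk
  rot[4] = lljlkkjlkljklklkkl$kjkk
  rot[5] = ljlkkjlkljklklkkl$kjkkl
  rot[6] = jlkkjlkljklklkkl$kjkkll
  rot[7] = lkkjlkljklklkkl$kjkkllj
  rot[8] = kkjlkljklklkkl$kjkklljl
  rot[9] = kjlkljklklkkl$kjkklljlk
  rot[10] = jlkljklklkkl$kjkklljlkk
  rot[11] = lkljklklkkl$kjkklljlkkj
  rot[12] = kljklklkkl$kjkklljlkkjl
  rot[13] = ljklklkkl$kjkklljlkkjlk
  rot[14] = jklklkkl$kjkklljlkkjlkl
  rot[15] = klklkkl$kjkklljlkkjlklj
  rot[16] = lklkkl$kjkklljlkkjlkljk
  rot[17] = klkkl$kjkklljlkkjlkljkl
  rot[18] = lkkl$kjkklljlkkjlkljklk
  rot[19] = kkl$kjkklljlkkjlkljklkl
  rot[20] = kl$kjkklljlkkjlkljklklk
  rot[21] = l$kjkklljlkkjlkljklklkk
  rot[22] = $kjkklljlkkjlkljklklkkl
Sorted (with $ < everything):
  sorted[0] = $kjkklljlkkjlkljklklkkl
  sorted[1] = jkklljlkkjlkljklklkkl$k
  sorted[2] = jklklkkl$kjkklljlkkjlkl
  sorted[3] = jlkkjlkljklklkkl$kjkkll
  sorted[4] = jlkljklklkkl$kjkklljlkk
  sorted[5] = kjkklljlkkjlkljklklkkl$
  sorted[6] = kjlkljklklkkl$kjkklljlk
  sorted[7] = kkjlkljklklkkl$kjkklljl
  sorted[8] = kkl$kjkklljlkkjlkljklkl
  sorted[9] = kklljlkkjlkljklklkkl$kj
  sorted[10] = kl$kjkklljlkkjlkljklklk
  sorted[11] = kljklklkkl$kjkklljlkkjl
  sorted[12] = klkkl$kjkklljlkkjlkljkl
  sorted[13] = klklkkl$kjkklljlkkjlklj
  sorted[14] = klljlkkjlkljklklkkl$kjk
  sorted[15] = l$kjkklljlkkjlkljklklkk
  sorted[16] = ljklklkkl$kjkklljlkkjlk
  sorted[17] = ljlkkjlkljklklkkl$kjkkl
  sorted[18] = lkkjlkljklklkkl$kjkkllj
  sorted[19] = lkkl$kjkklljlkkjlkljklk
  sorted[20] = lkljklklkkl$kjkklljlkkj
  sorted[21] = lklkkl$kjkklljlkkjlkljk
  sorted[22] = lljlkkjlkljklklkkl$kjkk
sorted[3] = jlkkjlkljklklkkl$kjkkll

Answer: jlkkjlkljklklkkl$kjkkll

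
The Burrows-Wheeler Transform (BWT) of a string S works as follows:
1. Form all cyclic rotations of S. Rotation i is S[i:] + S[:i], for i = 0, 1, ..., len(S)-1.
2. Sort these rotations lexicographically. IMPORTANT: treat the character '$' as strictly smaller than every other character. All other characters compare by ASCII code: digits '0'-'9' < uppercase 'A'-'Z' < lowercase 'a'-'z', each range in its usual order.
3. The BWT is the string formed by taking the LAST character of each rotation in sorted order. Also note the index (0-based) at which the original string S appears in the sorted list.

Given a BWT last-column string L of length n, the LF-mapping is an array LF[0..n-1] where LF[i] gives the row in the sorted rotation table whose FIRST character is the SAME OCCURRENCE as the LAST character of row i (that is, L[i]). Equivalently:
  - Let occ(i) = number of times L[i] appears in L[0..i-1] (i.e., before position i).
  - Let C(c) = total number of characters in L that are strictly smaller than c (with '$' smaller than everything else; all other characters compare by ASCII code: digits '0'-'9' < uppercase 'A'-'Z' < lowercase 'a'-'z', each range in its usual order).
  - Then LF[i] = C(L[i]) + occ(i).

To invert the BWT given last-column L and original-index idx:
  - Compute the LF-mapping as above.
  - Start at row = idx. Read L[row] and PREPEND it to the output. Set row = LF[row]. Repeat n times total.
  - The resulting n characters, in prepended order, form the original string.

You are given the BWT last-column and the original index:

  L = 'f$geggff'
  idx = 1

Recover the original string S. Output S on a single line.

Answer: efgfggf$

Derivation:
LF mapping: 2 0 5 1 6 7 3 4
Walk LF starting at row 1, prepending L[row]:
  step 1: row=1, L[1]='$', prepend. Next row=LF[1]=0
  step 2: row=0, L[0]='f', prepend. Next row=LF[0]=2
  step 3: row=2, L[2]='g', prepend. Next row=LF[2]=5
  step 4: row=5, L[5]='g', prepend. Next row=LF[5]=7
  step 5: row=7, L[7]='f', prepend. Next row=LF[7]=4
  step 6: row=4, L[4]='g', prepend. Next row=LF[4]=6
  step 7: row=6, L[6]='f', prepend. Next row=LF[6]=3
  step 8: row=3, L[3]='e', prepend. Next row=LF[3]=1
Reversed output: efgfggf$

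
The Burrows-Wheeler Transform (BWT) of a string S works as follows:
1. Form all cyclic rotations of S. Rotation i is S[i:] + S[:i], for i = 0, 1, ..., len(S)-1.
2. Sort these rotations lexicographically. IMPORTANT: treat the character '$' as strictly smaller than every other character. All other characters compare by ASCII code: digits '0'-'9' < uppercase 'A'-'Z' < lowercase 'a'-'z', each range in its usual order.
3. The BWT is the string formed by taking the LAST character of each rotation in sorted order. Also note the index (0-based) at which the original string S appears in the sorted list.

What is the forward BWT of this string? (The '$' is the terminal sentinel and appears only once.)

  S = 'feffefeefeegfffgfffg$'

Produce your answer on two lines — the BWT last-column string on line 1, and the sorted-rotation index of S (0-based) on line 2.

All 21 rotations (rotation i = S[i:]+S[:i]):
  rot[0] = feffefeefeegfffgfffg$
  rot[1] = effefeefeegfffgfffg$f
  rot[2] = ffefeefeegfffgfffg$fe
  rot[3] = fefeefeegfffgfffg$fef
  rot[4] = efeefeegfffgfffg$feff
  rot[5] = feefeegfffgfffg$feffe
  rot[6] = eefeegfffgfffg$feffef
  rot[7] = efeegfffgfffg$feffefe
  rot[8] = feegfffgfffg$feffefee
  rot[9] = eegfffgfffg$feffefeef
  rot[10] = egfffgfffg$feffefeefe
  rot[11] = gfffgfffg$feffefeefee
  rot[12] = fffgfffg$feffefeefeeg
  rot[13] = ffgfffg$feffefeefeegf
  rot[14] = fgfffg$feffefeefeegff
  rot[15] = gfffg$feffefeefeegfff
  rot[16] = fffg$feffefeefeegfffg
  rot[17] = ffg$feffefeefeegfffgf
  rot[18] = fg$feffefeefeegfffgff
  rot[19] = g$feffefeefeegfffgfff
  rot[20] = $feffefeefeegfffgfffg
Sorted (with $ < everything):
  sorted[0] = $feffefeefeegfffgfffg  (last char: 'g')
  sorted[1] = eefeegfffgfffg$feffef  (last char: 'f')
  sorted[2] = eegfffgfffg$feffefeef  (last char: 'f')
  sorted[3] = efeefeegfffgfffg$feff  (last char: 'f')
  sorted[4] = efeegfffgfffg$feffefe  (last char: 'e')
  sorted[5] = effefeefeegfffgfffg$f  (last char: 'f')
  sorted[6] = egfffgfffg$feffefeefe  (last char: 'e')
  sorted[7] = feefeegfffgfffg$feffe  (last char: 'e')
  sorted[8] = feegfffgfffg$feffefee  (last char: 'e')
  sorted[9] = fefeefeegfffgfffg$fef  (last char: 'f')
  sorted[10] = feffefeefeegfffgfffg$  (last char: '$')
  sorted[11] = ffefeefeegfffgfffg$fe  (last char: 'e')
  sorted[12] = fffg$feffefeefeegfffg  (last char: 'g')
  sorted[13] = fffgfffg$feffefeefeeg  (last char: 'g')
  sorted[14] = ffg$feffefeefeegfffgf  (last char: 'f')
  sorted[15] = ffgfffg$feffefeefeegf  (last char: 'f')
  sorted[16] = fg$feffefeefeegfffgff  (last char: 'f')
  sorted[17] = fgfffg$feffefeefeegff  (last char: 'f')
  sorted[18] = g$feffefeefeegfffgfff  (last char: 'f')
  sorted[19] = gfffg$feffefeefeegfff  (last char: 'f')
  sorted[20] = gfffgfffg$feffefeefee  (last char: 'e')
Last column: gfffefeeef$eggffffffe
Original string S is at sorted index 10

Answer: gfffefeeef$eggffffffe
10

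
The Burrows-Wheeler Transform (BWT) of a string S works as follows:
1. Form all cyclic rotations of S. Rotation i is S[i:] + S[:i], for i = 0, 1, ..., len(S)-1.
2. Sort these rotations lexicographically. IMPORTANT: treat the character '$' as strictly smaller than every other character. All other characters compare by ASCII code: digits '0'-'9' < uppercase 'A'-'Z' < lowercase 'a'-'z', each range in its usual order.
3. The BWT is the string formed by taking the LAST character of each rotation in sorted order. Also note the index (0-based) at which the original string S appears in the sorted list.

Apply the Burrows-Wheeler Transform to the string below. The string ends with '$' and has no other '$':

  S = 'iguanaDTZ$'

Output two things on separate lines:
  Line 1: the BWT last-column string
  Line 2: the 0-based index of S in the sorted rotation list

Answer: ZaDTnui$ag
7

Derivation:
All 10 rotations (rotation i = S[i:]+S[:i]):
  rot[0] = iguanaDTZ$
  rot[1] = guanaDTZ$i
  rot[2] = uanaDTZ$ig
  rot[3] = anaDTZ$igu
  rot[4] = naDTZ$igua
  rot[5] = aDTZ$iguan
  rot[6] = DTZ$iguana
  rot[7] = TZ$iguanaD
  rot[8] = Z$iguanaDT
  rot[9] = $iguanaDTZ
Sorted (with $ < everything):
  sorted[0] = $iguanaDTZ  (last char: 'Z')
  sorted[1] = DTZ$iguana  (last char: 'a')
  sorted[2] = TZ$iguanaD  (last char: 'D')
  sorted[3] = Z$iguanaDT  (last char: 'T')
  sorted[4] = aDTZ$iguan  (last char: 'n')
  sorted[5] = anaDTZ$igu  (last char: 'u')
  sorted[6] = guanaDTZ$i  (last char: 'i')
  sorted[7] = iguanaDTZ$  (last char: '$')
  sorted[8] = naDTZ$igua  (last char: 'a')
  sorted[9] = uanaDTZ$ig  (last char: 'g')
Last column: ZaDTnui$ag
Original string S is at sorted index 7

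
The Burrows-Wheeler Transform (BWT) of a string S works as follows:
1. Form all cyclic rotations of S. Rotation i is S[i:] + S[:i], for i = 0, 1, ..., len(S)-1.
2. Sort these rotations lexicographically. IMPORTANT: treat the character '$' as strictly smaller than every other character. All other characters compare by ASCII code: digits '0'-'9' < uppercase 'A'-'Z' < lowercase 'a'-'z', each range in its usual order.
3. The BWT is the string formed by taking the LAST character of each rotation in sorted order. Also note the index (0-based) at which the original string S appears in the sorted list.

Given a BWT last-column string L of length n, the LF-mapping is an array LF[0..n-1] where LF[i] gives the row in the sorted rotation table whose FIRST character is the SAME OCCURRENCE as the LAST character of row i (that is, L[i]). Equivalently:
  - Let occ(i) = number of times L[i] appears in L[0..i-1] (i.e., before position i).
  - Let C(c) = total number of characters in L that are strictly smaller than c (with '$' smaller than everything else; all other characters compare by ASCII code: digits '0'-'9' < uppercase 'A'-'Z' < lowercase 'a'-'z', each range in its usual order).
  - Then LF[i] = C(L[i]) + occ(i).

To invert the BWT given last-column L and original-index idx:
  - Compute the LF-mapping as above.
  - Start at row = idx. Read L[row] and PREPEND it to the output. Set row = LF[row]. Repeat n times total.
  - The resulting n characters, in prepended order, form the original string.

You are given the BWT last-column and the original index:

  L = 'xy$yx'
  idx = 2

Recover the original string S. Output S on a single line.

Answer: xyyx$

Derivation:
LF mapping: 1 3 0 4 2
Walk LF starting at row 2, prepending L[row]:
  step 1: row=2, L[2]='$', prepend. Next row=LF[2]=0
  step 2: row=0, L[0]='x', prepend. Next row=LF[0]=1
  step 3: row=1, L[1]='y', prepend. Next row=LF[1]=3
  step 4: row=3, L[3]='y', prepend. Next row=LF[3]=4
  step 5: row=4, L[4]='x', prepend. Next row=LF[4]=2
Reversed output: xyyx$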